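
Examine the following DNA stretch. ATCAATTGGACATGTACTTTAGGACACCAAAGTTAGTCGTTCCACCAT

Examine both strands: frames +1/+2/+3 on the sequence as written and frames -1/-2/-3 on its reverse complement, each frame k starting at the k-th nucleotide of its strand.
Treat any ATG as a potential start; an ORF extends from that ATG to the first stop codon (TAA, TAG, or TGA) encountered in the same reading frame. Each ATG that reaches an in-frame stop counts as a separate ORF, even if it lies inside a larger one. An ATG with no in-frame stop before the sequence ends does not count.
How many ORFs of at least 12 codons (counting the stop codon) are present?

0

Reverse complement (5'→3'): ATGGTGGAACGACTAACTTTGGTGTCCTAAAGTACATGTCCAATTGAT
Frame +1: ATC AAT TGG ACA TGT ACT TTA GGA CAC CAA AGT TAG TCG TTC CAC CAT — no ATG→stop ORF.
Frame +2: TCA ATT GGA CAT GTA CTT TAG GAC ACC AAA GTT AGT CGT TCC ACC — no ATG→stop ORF.
Frame +3: CAA TTG GAC ATG TAC TTT AGG ACA CCA AAG TTA GTC GTT CCA CCA — no ATG→stop ORF.
Frame -1: ATG GTG GAA CGA CTA ACT TTG GTG TCC TAA AGT ACA TGT CCA ATT GAT — ATG at 1, stop TAA at 28 → 30 nt.
Frame -2: TGG TGG AAC GAC TAA CTT TGG TGT CCT AAA GTA CAT GTC CAA TTG — no ATG→stop ORF.
Frame -3: GGT GGA ACG ACT AAC TTT GGT GTC CTA AAG TAC ATG TCC AAT TGA — ATG at 36, stop TGA at 45 → 12 nt.
No ORF reaches 12 codons. Count = 0.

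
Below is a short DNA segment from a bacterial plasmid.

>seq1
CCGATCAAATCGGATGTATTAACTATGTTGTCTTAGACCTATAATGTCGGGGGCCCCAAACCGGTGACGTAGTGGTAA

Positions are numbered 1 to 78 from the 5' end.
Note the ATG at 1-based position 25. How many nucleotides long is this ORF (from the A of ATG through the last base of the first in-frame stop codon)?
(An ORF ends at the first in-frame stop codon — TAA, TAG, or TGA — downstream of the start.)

Codons from position 25: ATG (25–27), TTG (28–30), TCT (31–33), TAG (34–36).
TAG is the first in-frame stop; ORF spans 25–36, 12 nucleotides.

12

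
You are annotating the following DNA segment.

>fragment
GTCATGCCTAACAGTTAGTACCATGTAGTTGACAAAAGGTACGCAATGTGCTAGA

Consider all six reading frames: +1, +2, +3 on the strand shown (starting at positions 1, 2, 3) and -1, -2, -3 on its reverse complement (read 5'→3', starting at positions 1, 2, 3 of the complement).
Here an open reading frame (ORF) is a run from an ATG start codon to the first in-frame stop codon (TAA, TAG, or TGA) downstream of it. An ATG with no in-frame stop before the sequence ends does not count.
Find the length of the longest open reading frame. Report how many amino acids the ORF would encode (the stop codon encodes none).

4

Reverse complement (5'→3'): TCTAGCACATTGCGTACCTTTTGTCAACTACATGGTACTAACTGTTAGGCATGAC
Frame +1: GTC ATG CCT AAC AGT TAG TAC CAT GTA GTT GAC AAA AGG TAC GCA ATG TGC TAG — ATG at 4, stop TAG at 16 → 15 nt; ATG at 46, stop TAG at 52 → 9 nt.
Frame +2: TCA TGC CTA ACA GTT AGT ACC ATG TAG TTG ACA AAA GGT ACG CAA TGT GCT AGA — ATG at 23, stop TAG at 26 → 6 nt.
Frame +3: CAT GCC TAA CAG TTA GTA CCA TGT AGT TGA CAA AAG GTA CGC AAT GTG CTA — no ATG→stop ORF.
Frame -1: TCT AGC ACA TTG CGT ACC TTT TGT CAA CTA CAT GGT ACT AAC TGT TAG GCA TGA — no ATG→stop ORF.
Frame -2: CTA GCA CAT TGC GTA CCT TTT GTC AAC TAC ATG GTA CTA ACT GTT AGG CAT GAC — no ATG→stop ORF.
Frame -3: TAG CAC ATT GCG TAC CTT TTG TCA ACT ACA TGG TAC TAA CTG TTA GGC ATG — no ATG→stop ORF.
Longest: frame +1, positions 4–18, 15 nt = 5 codons = 4 aa. → 4 amino acids.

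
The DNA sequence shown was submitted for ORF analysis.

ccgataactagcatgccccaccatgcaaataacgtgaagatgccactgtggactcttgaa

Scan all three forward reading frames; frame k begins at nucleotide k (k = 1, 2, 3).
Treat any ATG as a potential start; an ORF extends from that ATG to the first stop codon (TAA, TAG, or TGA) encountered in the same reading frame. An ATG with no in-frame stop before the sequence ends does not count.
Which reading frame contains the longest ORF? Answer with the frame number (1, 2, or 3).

Frame 1: CCG ATA ACT AGC ATG CCC CAC CAT GCA AAT AAC GTG AAG ATG CCA CTG TGG ACT CTT GAA — no ATG→stop ORF.
Frame 2: CGA TAA CTA GCA TGC CCC ACC ATG CAA ATA ACG TGA AGA TGC CAC TGT GGA CTC TTG — ATG at 23, stop TGA at 35 → 15 nt.
Frame 3: GAT AAC TAG CAT GCC CCA CCA TGC AAA TAA CGT GAA GAT GCC ACT GTG GAC TCT TGA — no ATG→stop ORF.
Longest ORF is 15 nt in frame 2 (positions 23–37).

2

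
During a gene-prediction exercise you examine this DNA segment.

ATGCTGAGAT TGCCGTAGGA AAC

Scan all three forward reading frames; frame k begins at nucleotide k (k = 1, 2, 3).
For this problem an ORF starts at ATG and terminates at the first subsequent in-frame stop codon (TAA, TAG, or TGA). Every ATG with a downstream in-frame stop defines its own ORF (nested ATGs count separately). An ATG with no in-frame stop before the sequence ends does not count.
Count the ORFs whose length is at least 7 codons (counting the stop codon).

0

Frame 1: ATG CTG AGA TTG CCG TAG GAA — ATG at 1, stop TAG at 16 → 18 nt.
Frame 2: TGC TGA GAT TGC CGT AGG AAA — no ATG→stop ORF.
Frame 3: GCT GAG ATT GCC GTA GGA AAC — no ATG→stop ORF.
No ORF reaches 7 codons. Count = 0.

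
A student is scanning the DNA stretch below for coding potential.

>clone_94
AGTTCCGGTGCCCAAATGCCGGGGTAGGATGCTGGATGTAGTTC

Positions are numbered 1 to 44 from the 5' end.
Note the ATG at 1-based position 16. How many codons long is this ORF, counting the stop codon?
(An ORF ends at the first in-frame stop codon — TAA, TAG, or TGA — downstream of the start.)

Codons from position 16: ATG (16–18), CCG (19–21), GGG (22–24), TAG (25–27).
TAG is the first in-frame stop; that's 4 codons including the stop.

4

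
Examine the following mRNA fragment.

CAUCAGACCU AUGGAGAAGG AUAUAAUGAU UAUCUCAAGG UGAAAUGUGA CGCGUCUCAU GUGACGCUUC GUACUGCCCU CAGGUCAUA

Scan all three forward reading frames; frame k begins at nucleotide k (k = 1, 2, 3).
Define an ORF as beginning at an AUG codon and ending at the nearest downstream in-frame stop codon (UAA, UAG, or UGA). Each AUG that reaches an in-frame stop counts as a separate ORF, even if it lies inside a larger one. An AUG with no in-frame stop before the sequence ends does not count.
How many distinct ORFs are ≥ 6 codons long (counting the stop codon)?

Frame 1: CAU CAG ACC UAU GGA GAA GGA UAU AAU GAU UAU CUC AAG GUG AAA UGU GAC GCG UCU CAU GUG ACG CUU CGU ACU GCC CUC AGG UCA — no AUG→stop ORF.
Frame 2: AUC AGA CCU AUG GAG AAG GAU AUA AUG AUU AUC UCA AGG UGA AAU GUG ACG CGU CUC AUG UGA CGC UUC GUA CUG CCC UCA GGU CAU — AUG at 11, stop UGA at 41 → 33 nt; AUG at 26, stop UGA at 41 → 18 nt; AUG at 59, stop UGA at 62 → 6 nt.
Frame 3: UCA GAC CUA UGG AGA AGG AUA UAA UGA UUA UCU CAA GGU GAA AUG UGA CGC GUC UCA UGU GAC GCU UCG UAC UGC CCU CAG GUC AUA — AUG at 45, stop UGA at 48 → 6 nt.
ORFs ≥ 6 codons: frame 2 11–43 (11 codons), frame 2 26–43 (6 codons). Count = 2.

2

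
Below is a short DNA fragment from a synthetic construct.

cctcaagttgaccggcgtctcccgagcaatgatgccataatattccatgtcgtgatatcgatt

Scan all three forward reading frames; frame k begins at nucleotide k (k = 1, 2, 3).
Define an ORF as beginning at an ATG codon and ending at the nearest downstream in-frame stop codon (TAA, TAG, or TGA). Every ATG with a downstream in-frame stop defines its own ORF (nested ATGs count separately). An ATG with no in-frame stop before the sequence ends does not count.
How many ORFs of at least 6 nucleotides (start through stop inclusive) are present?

3

Frame 1: CCT CAA GTT GAC CGG CGT CTC CCG AGC AAT GAT GCC ATA ATA TTC CAT GTC GTG ATA TCG ATT — no ATG→stop ORF.
Frame 2: CTC AAG TTG ACC GGC GTC TCC CGA GCA ATG ATG CCA TAA TAT TCC ATG TCG TGA TAT CGA — ATG at 29, stop TAA at 38 → 12 nt; ATG at 32, stop TAA at 38 → 9 nt; ATG at 47, stop TGA at 53 → 9 nt.
Frame 3: TCA AGT TGA CCG GCG TCT CCC GAG CAA TGA TGC CAT AAT ATT CCA TGT CGT GAT ATC GAT — no ATG→stop ORF.
ORFs ≥ 6 nucleotides: frame 2 29–40 (12 nucleotides), frame 2 32–40 (9 nucleotides), frame 2 47–55 (9 nucleotides). Count = 3.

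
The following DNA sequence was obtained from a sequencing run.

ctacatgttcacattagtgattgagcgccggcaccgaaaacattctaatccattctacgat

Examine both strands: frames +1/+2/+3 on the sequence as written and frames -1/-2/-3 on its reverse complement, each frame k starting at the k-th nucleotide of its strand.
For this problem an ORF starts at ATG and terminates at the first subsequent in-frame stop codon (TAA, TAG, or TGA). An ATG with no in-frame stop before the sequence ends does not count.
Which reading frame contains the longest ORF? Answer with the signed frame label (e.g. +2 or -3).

Reverse complement (5'→3'): ATCGTAGAATGGATTAGAATGTTTTCGGTGCCGGCGCTCAATCACTAATGTGAACATGTAG
Frame +1: CTA CAT GTT CAC ATT AGT GAT TGA GCG CCG GCA CCG AAA ACA TTC TAA TCC ATT CTA CGA — no ATG→stop ORF.
Frame +2: TAC ATG TTC ACA TTA GTG ATT GAG CGC CGG CAC CGA AAA CAT TCT AAT CCA TTC TAC GAT — no ATG→stop ORF.
Frame +3: ACA TGT TCA CAT TAG TGA TTG AGC GCC GGC ACC GAA AAC ATT CTA ATC CAT TCT ACG — no ATG→stop ORF.
Frame -1: ATC GTA GAA TGG ATT AGA ATG TTT TCG GTG CCG GCG CTC AAT CAC TAA TGT GAA CAT GTA — ATG at 19, stop TAA at 46 → 30 nt.
Frame -2: TCG TAG AAT GGA TTA GAA TGT TTT CGG TGC CGG CGC TCA ATC ACT AAT GTG AAC ATG TAG — ATG at 56, stop TAG at 59 → 6 nt.
Frame -3: CGT AGA ATG GAT TAG AAT GTT TTC GGT GCC GGC GCT CAA TCA CTA ATG TGA ACA TGT — ATG at 9, stop TAG at 15 → 9 nt; ATG at 48, stop TGA at 51 → 6 nt.
Longest ORF is 30 nt in frame -1 (positions 19–48).

-1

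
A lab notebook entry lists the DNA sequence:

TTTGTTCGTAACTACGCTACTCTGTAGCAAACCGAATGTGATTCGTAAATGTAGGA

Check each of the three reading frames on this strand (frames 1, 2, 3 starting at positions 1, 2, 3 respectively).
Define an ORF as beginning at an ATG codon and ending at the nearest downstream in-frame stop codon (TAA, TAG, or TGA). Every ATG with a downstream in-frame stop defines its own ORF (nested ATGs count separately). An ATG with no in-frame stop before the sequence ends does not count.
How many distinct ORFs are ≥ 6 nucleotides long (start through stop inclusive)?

Frame 1: TTT GTT CGT AAC TAC GCT ACT CTG TAG CAA ACC GAA TGT GAT TCG TAA ATG TAG — ATG at 49, stop TAG at 52 → 6 nt.
Frame 2: TTG TTC GTA ACT ACG CTA CTC TGT AGC AAA CCG AAT GTG ATT CGT AAA TGT AGG — no ATG→stop ORF.
Frame 3: TGT TCG TAA CTA CGC TAC TCT GTA GCA AAC CGA ATG TGA TTC GTA AAT GTA GGA — ATG at 36, stop TGA at 39 → 6 nt.
ORFs ≥ 6 nucleotides: frame 1 49–54 (6 nucleotides), frame 3 36–41 (6 nucleotides). Count = 2.

2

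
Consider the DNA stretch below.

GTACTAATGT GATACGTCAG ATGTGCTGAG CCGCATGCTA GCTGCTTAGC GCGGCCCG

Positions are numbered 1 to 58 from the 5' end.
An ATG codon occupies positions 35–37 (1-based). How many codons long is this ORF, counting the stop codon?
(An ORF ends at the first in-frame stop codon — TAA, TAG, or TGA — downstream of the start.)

Codons from position 35: ATG (35–37), CTA (38–40), GCT (41–43), GCT (44–46), TAG (47–49).
TAG is the first in-frame stop; that's 5 codons including the stop.

5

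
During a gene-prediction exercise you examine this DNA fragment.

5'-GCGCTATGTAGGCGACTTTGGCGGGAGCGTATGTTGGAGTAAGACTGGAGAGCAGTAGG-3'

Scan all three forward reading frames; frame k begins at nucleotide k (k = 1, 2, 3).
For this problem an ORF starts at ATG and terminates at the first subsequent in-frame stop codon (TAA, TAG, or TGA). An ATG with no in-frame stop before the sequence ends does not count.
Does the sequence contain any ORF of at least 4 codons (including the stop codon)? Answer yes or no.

yes

Frame 1: GCG CTA TGT AGG CGA CTT TGG CGG GAG CGT ATG TTG GAG TAA GAC TGG AGA GCA GTA — ATG at 31, stop TAA at 40 → 12 nt.
Frame 2: CGC TAT GTA GGC GAC TTT GGC GGG AGC GTA TGT TGG AGT AAG ACT GGA GAG CAG TAG — no ATG→stop ORF.
Frame 3: GCT ATG TAG GCG ACT TTG GCG GGA GCG TAT GTT GGA GTA AGA CTG GAG AGC AGT AGG — ATG at 6, stop TAG at 9 → 6 nt.
Frame 1 has an ORF of 4 codons (positions 31–42) ≥ 4, so yes.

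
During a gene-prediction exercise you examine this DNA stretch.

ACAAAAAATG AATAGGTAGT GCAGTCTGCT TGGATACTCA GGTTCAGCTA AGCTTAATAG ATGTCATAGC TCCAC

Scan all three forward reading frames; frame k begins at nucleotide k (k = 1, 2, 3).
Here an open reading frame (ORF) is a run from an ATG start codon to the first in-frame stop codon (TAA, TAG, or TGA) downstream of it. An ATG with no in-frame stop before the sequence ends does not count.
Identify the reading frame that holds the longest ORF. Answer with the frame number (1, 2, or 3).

2

Frame 1: ACA AAA AAT GAA TAG GTA GTG CAG TCT GCT TGG ATA CTC AGG TTC AGC TAA GCT TAA TAG ATG TCA TAG CTC CAC — ATG at 61, stop TAG at 67 → 9 nt.
Frame 2: CAA AAA ATG AAT AGG TAG TGC AGT CTG CTT GGA TAC TCA GGT TCA GCT AAG CTT AAT AGA TGT CAT AGC TCC — ATG at 8, stop TAG at 17 → 12 nt.
Frame 3: AAA AAA TGA ATA GGT AGT GCA GTC TGC TTG GAT ACT CAG GTT CAG CTA AGC TTA ATA GAT GTC ATA GCT CCA — no ATG→stop ORF.
Longest ORF is 12 nt in frame 2 (positions 8–19).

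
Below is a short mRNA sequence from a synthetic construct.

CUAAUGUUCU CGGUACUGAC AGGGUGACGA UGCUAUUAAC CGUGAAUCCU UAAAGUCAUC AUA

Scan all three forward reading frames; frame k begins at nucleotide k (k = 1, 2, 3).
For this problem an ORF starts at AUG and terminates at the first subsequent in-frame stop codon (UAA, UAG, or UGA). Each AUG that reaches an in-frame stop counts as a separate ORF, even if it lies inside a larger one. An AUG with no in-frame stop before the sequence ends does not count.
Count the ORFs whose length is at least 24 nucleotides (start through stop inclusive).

Frame 1: CUA AUG UUC UCG GUA CUG ACA GGG UGA CGA UGC UAU UAA CCG UGA AUC CUU AAA GUC AUC AUA — AUG at 4, stop UGA at 25 → 24 nt.
Frame 2: UAA UGU UCU CGG UAC UGA CAG GGU GAC GAU GCU AUU AAC CGU GAA UCC UUA AAG UCA UCA — no AUG→stop ORF.
Frame 3: AAU GUU CUC GGU ACU GAC AGG GUG ACG AUG CUA UUA ACC GUG AAU CCU UAA AGU CAU CAU — AUG at 30, stop UAA at 51 → 24 nt.
ORFs ≥ 24 nucleotides: frame 1 4–27 (24 nucleotides), frame 3 30–53 (24 nucleotides). Count = 2.

2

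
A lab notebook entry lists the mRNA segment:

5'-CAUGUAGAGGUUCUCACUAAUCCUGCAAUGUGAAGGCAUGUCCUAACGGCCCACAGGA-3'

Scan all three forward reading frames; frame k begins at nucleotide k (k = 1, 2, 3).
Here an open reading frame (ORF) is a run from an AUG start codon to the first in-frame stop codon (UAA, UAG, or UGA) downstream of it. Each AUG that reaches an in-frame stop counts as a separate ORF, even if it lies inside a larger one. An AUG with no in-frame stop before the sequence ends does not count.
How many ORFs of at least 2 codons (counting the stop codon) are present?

Frame 1: CAU GUA GAG GUU CUC ACU AAU CCU GCA AUG UGA AGG CAU GUC CUA ACG GCC CAC AGG — AUG at 28, stop UGA at 31 → 6 nt.
Frame 2: AUG UAG AGG UUC UCA CUA AUC CUG CAA UGU GAA GGC AUG UCC UAA CGG CCC ACA GGA — AUG at 2, stop UAG at 5 → 6 nt; AUG at 38, stop UAA at 44 → 9 nt.
Frame 3: UGU AGA GGU UCU CAC UAA UCC UGC AAU GUG AAG GCA UGU CCU AAC GGC CCA CAG — no AUG→stop ORF.
ORFs ≥ 2 codons: frame 1 28–33 (2 codons), frame 2 2–7 (2 codons), frame 2 38–46 (3 codons). Count = 3.

3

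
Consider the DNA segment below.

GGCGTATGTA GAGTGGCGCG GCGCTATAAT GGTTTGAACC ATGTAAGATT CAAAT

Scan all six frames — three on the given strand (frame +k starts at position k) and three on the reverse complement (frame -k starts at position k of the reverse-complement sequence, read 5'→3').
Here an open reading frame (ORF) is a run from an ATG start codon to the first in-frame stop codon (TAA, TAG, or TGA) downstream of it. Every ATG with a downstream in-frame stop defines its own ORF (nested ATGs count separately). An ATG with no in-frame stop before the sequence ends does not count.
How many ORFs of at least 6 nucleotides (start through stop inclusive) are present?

3

Reverse complement (5'→3'): ATTTGAATCTTACATGGTTCAAACCATTATAGCGCCGCGCCACTCTACATACGCC
Frame +1: GGC GTA TGT AGA GTG GCG CGG CGC TAT AAT GGT TTG AAC CAT GTA AGA TTC AAA — no ATG→stop ORF.
Frame +2: GCG TAT GTA GAG TGG CGC GGC GCT ATA ATG GTT TGA ACC ATG TAA GAT TCA AAT — ATG at 29, stop TGA at 35 → 9 nt; ATG at 41, stop TAA at 44 → 6 nt.
Frame +3: CGT ATG TAG AGT GGC GCG GCG CTA TAA TGG TTT GAA CCA TGT AAG ATT CAA — ATG at 6, stop TAG at 9 → 6 nt.
Frame -1: ATT TGA ATC TTA CAT GGT TCA AAC CAT TAT AGC GCC GCG CCA CTC TAC ATA CGC — no ATG→stop ORF.
Frame -2: TTT GAA TCT TAC ATG GTT CAA ACC ATT ATA GCG CCG CGC CAC TCT ACA TAC GCC — no ATG→stop ORF.
Frame -3: TTG AAT CTT ACA TGG TTC AAA CCA TTA TAG CGC CGC GCC ACT CTA CAT ACG — no ATG→stop ORF.
ORFs ≥ 6 nucleotides: frame +2 29–37 (9 nucleotides), frame +2 41–46 (6 nucleotides), frame +3 6–11 (6 nucleotides). Count = 3.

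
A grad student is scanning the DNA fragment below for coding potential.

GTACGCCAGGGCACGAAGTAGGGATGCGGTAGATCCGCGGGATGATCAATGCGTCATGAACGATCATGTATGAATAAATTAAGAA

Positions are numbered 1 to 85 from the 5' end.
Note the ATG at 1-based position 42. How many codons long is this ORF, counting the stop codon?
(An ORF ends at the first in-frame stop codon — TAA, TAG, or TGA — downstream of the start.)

6

Codons from position 42: ATG (42–44), ATC (45–47), AAT (48–50), GCG (51–53), TCA (54–56), TGA (57–59).
TGA is the first in-frame stop; that's 6 codons including the stop.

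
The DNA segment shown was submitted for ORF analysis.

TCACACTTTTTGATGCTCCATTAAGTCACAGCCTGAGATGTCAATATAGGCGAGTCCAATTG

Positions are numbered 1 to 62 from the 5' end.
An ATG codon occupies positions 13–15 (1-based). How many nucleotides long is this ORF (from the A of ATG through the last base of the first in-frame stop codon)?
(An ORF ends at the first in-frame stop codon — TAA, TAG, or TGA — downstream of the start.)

12

Codons from position 13: ATG (13–15), CTC (16–18), CAT (19–21), TAA (22–24).
TAA is the first in-frame stop; ORF spans 13–24, 12 nucleotides.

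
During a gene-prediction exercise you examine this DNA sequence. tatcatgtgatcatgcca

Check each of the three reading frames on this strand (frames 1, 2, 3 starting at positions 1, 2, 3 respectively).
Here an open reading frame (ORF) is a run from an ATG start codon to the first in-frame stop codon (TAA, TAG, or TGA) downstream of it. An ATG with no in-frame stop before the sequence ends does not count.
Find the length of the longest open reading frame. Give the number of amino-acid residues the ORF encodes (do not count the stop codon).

1

Frame 1: TAT CAT GTG ATC ATG CCA — no ATG→stop ORF.
Frame 2: ATC ATG TGA TCA TGC — ATG at 5, stop TGA at 8 → 6 nt.
Frame 3: TCA TGT GAT CAT GCC — no ATG→stop ORF.
Longest: frame 2, positions 5–10, 6 nt = 2 codons = 1 aa. → 1 amino acids.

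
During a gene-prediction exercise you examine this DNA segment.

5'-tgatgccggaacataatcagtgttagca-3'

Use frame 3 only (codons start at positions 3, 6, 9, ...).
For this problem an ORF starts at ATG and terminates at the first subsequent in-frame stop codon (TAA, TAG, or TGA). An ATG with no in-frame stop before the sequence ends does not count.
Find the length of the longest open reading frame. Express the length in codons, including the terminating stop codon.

8

Frame 3: ATG CCG GAA CAT AAT CAG TGT TAG — ATG at 3, stop TAG at 24 → 24 nt.
Longest: frame 3, positions 3–26, 24 nt = 8 codons = 7 aa. → 8 codons.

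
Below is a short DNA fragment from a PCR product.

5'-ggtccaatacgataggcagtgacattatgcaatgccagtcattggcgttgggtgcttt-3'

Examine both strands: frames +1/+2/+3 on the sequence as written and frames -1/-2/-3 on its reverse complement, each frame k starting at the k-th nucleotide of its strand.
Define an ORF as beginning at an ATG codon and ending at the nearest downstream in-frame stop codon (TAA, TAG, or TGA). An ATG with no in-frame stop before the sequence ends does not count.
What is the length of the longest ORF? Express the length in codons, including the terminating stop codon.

6

Reverse complement (5'→3'): AAAGCACCCAACGCCAATGACTGGCATTGCATAATGTCACTGCCTATCGTATTGGACC
Frame +1: GGT CCA ATA CGA TAG GCA GTG ACA TTA TGC AAT GCC AGT CAT TGG CGT TGG GTG CTT — no ATG→stop ORF.
Frame +2: GTC CAA TAC GAT AGG CAG TGA CAT TAT GCA ATG CCA GTC ATT GGC GTT GGG TGC TTT — no ATG→stop ORF.
Frame +3: TCC AAT ACG ATA GGC AGT GAC ATT ATG CAA TGC CAG TCA TTG GCG TTG GGT GCT — no ATG→stop ORF.
Frame -1: AAA GCA CCC AAC GCC AAT GAC TGG CAT TGC ATA ATG TCA CTG CCT ATC GTA TTG GAC — no ATG→stop ORF.
Frame -2: AAG CAC CCA ACG CCA ATG ACT GGC ATT GCA TAA TGT CAC TGC CTA TCG TAT TGG ACC — ATG at 17, stop TAA at 32 → 18 nt.
Frame -3: AGC ACC CAA CGC CAA TGA CTG GCA TTG CAT AAT GTC ACT GCC TAT CGT ATT GGA — no ATG→stop ORF.
Longest: frame -2, positions 17–34, 18 nt = 6 codons = 5 aa. → 6 codons.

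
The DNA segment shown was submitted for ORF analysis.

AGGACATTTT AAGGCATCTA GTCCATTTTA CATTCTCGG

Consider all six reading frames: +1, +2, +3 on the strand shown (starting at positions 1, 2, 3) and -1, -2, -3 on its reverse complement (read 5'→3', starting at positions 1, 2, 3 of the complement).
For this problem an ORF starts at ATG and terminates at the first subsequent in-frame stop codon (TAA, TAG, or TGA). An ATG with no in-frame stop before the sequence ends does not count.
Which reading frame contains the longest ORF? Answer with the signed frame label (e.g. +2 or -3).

-2

Reverse complement (5'→3'): CCGAGAATGTAAAATGGACTAGATGCCTTAAAATGTCCT
Frame +1: AGG ACA TTT TAA GGC ATC TAG TCC ATT TTA CAT TCT CGG — no ATG→stop ORF.
Frame +2: GGA CAT TTT AAG GCA TCT AGT CCA TTT TAC ATT CTC — no ATG→stop ORF.
Frame +3: GAC ATT TTA AGG CAT CTA GTC CAT TTT ACA TTC TCG — no ATG→stop ORF.
Frame -1: CCG AGA ATG TAA AAT GGA CTA GAT GCC TTA AAA TGT CCT — ATG at 7, stop TAA at 10 → 6 nt.
Frame -2: CGA GAA TGT AAA ATG GAC TAG ATG CCT TAA AAT GTC — ATG at 14, stop TAG at 20 → 9 nt; ATG at 23, stop TAA at 29 → 9 nt.
Frame -3: GAG AAT GTA AAA TGG ACT AGA TGC CTT AAA ATG TCC — no ATG→stop ORF.
Longest ORF is 9 nt in frame -2 (positions 14–22).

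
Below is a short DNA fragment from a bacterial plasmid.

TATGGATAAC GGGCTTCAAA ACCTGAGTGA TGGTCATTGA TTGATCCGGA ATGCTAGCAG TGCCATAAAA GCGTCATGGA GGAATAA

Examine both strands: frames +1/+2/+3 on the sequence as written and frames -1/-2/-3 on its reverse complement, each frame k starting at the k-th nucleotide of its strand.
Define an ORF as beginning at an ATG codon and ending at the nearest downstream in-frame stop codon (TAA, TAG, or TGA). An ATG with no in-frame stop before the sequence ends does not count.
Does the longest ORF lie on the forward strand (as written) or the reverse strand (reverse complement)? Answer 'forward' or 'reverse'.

Reverse complement (5'→3'): TTATTCCTCCATGACGCTTTTATGGCACTGCTAGCATTCCGGATCAATCAATGACCATCACTCAGGTTTTGAAGCCCGTTATCCATA
Frame +1: TAT GGA TAA CGG GCT TCA AAA CCT GAG TGA TGG TCA TTG ATT GAT CCG GAA TGC TAG CAG TGC CAT AAA AGC GTC ATG GAG GAA TAA — ATG at 76, stop TAA at 85 → 12 nt.
Frame +2: ATG GAT AAC GGG CTT CAA AAC CTG AGT GAT GGT CAT TGA TTG ATC CGG AAT GCT AGC AGT GCC ATA AAA GCG TCA TGG AGG AAT — ATG at 2, stop TGA at 38 → 39 nt.
Frame +3: TGG ATA ACG GGC TTC AAA ACC TGA GTG ATG GTC ATT GAT TGA TCC GGA ATG CTA GCA GTG CCA TAA AAG CGT CAT GGA GGA ATA — ATG at 30, stop TGA at 42 → 15 nt; ATG at 51, stop TAA at 66 → 18 nt.
Frame -1: TTA TTC CTC CAT GAC GCT TTT ATG GCA CTG CTA GCA TTC CGG ATC AAT CAA TGA CCA TCA CTC AGG TTT TGA AGC CCG TTA TCC ATA — ATG at 22, stop TGA at 52 → 33 nt.
Frame -2: TAT TCC TCC ATG ACG CTT TTA TGG CAC TGC TAG CAT TCC GGA TCA ATC AAT GAC CAT CAC TCA GGT TTT GAA GCC CGT TAT CCA — ATG at 11, stop TAG at 32 → 24 nt.
Frame -3: ATT CCT CCA TGA CGC TTT TAT GGC ACT GCT AGC ATT CCG GAT CAA TCA ATG ACC ATC ACT CAG GTT TTG AAG CCC GTT ATC CAT — no ATG→stop ORF.
Forward-strand max 39 nt; reverse-strand max 33 nt. The forward strand has the longer ORF.

forward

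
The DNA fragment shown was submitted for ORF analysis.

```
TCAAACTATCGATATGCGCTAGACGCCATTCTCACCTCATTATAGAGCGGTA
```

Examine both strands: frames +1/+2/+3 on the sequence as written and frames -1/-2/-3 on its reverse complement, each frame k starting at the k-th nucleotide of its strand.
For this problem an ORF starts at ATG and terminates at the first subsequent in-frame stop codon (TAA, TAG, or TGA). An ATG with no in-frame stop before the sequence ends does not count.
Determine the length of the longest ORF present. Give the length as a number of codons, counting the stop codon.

8

Reverse complement (5'→3'): TACCGCTCTATAATGAGGTGAGAATGGCGTCTAGCGCATATCGATAGTTTGA
Frame +1: TCA AAC TAT CGA TAT GCG CTA GAC GCC ATT CTC ACC TCA TTA TAG AGC GGT — no ATG→stop ORF.
Frame +2: CAA ACT ATC GAT ATG CGC TAG ACG CCA TTC TCA CCT CAT TAT AGA GCG GTA — ATG at 14, stop TAG at 20 → 9 nt.
Frame +3: AAA CTA TCG ATA TGC GCT AGA CGC CAT TCT CAC CTC ATT ATA GAG CGG — no ATG→stop ORF.
Frame -1: TAC CGC TCT ATA ATG AGG TGA GAA TGG CGT CTA GCG CAT ATC GAT AGT TTG — ATG at 13, stop TGA at 19 → 9 nt.
Frame -2: ACC GCT CTA TAA TGA GGT GAG AAT GGC GTC TAG CGC ATA TCG ATA GTT TGA — no ATG→stop ORF.
Frame -3: CCG CTC TAT AAT GAG GTG AGA ATG GCG TCT AGC GCA TAT CGA TAG TTT — ATG at 24, stop TAG at 45 → 24 nt.
Longest: frame -3, positions 24–47, 24 nt = 8 codons = 7 aa. → 8 codons.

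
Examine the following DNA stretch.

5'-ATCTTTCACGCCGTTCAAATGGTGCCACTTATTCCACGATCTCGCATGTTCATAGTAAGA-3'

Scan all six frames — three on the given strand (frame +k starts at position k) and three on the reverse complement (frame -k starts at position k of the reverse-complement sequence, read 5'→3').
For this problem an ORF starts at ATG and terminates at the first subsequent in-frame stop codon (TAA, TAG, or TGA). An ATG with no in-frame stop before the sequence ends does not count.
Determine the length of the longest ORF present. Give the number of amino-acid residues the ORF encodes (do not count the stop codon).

Reverse complement (5'→3'): TCTTACTATGAACATGCGAGATCGTGGAATAAGTGGCACCATTTGAACGGCGTGAAAGAT
Frame +1: ATC TTT CAC GCC GTT CAA ATG GTG CCA CTT ATT CCA CGA TCT CGC ATG TTC ATA GTA AGA — no ATG→stop ORF.
Frame +2: TCT TTC ACG CCG TTC AAA TGG TGC CAC TTA TTC CAC GAT CTC GCA TGT TCA TAG TAA — no ATG→stop ORF.
Frame +3: CTT TCA CGC CGT TCA AAT GGT GCC ACT TAT TCC ACG ATC TCG CAT GTT CAT AGT AAG — no ATG→stop ORF.
Frame -1: TCT TAC TAT GAA CAT GCG AGA TCG TGG AAT AAG TGG CAC CAT TTG AAC GGC GTG AAA GAT — no ATG→stop ORF.
Frame -2: CTT ACT ATG AAC ATG CGA GAT CGT GGA ATA AGT GGC ACC ATT TGA ACG GCG TGA AAG — ATG at 8, stop TGA at 44 → 39 nt; ATG at 14, stop TGA at 44 → 33 nt.
Frame -3: TTA CTA TGA ACA TGC GAG ATC GTG GAA TAA GTG GCA CCA TTT GAA CGG CGT GAA AGA — no ATG→stop ORF.
Longest: frame -2, positions 8–46, 39 nt = 13 codons = 12 aa. → 12 amino acids.

12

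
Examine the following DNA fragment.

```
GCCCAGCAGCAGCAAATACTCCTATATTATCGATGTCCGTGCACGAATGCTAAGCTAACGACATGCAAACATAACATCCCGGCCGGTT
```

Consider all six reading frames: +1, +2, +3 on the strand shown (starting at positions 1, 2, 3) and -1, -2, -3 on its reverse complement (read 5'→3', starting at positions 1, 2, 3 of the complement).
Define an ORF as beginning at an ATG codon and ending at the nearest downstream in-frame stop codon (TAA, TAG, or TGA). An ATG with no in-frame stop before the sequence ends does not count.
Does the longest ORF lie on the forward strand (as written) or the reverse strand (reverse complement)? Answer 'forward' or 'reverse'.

reverse

Reverse complement (5'→3'): AACCGGCCGGGATGTTATGTTTGCATGTCGTTAGCTTAGCATTCGTGCACGGACATCGATAATATAGGAGTATTTGCTGCTGCTGGGC
Frame +1: GCC CAG CAG CAG CAA ATA CTC CTA TAT TAT CGA TGT CCG TGC ACG AAT GCT AAG CTA ACG ACA TGC AAA CAT AAC ATC CCG GCC GGT — no ATG→stop ORF.
Frame +2: CCC AGC AGC AGC AAA TAC TCC TAT ATT ATC GAT GTC CGT GCA CGA ATG CTA AGC TAA CGA CAT GCA AAC ATA ACA TCC CGG CCG GTT — ATG at 47, stop TAA at 56 → 12 nt.
Frame +3: CCA GCA GCA GCA AAT ACT CCT ATA TTA TCG ATG TCC GTG CAC GAA TGC TAA GCT AAC GAC ATG CAA ACA TAA CAT CCC GGC CGG — ATG at 33, stop TAA at 51 → 21 nt; ATG at 63, stop TAA at 72 → 12 nt.
Frame -1: AAC CGG CCG GGA TGT TAT GTT TGC ATG TCG TTA GCT TAG CAT TCG TGC ACG GAC ATC GAT AAT ATA GGA GTA TTT GCT GCT GCT GGG — ATG at 25, stop TAG at 37 → 15 nt.
Frame -2: ACC GGC CGG GAT GTT ATG TTT GCA TGT CGT TAG CTT AGC ATT CGT GCA CGG ACA TCG ATA ATA TAG GAG TAT TTG CTG CTG CTG GGC — ATG at 17, stop TAG at 32 → 18 nt.
Frame -3: CCG GCC GGG ATG TTA TGT TTG CAT GTC GTT AGC TTA GCA TTC GTG CAC GGA CAT CGA TAA TAT AGG AGT ATT TGC TGC TGC TGG — ATG at 12, stop TAA at 60 → 51 nt.
Forward-strand max 21 nt; reverse-strand max 51 nt. The reverse strand has the longer ORF.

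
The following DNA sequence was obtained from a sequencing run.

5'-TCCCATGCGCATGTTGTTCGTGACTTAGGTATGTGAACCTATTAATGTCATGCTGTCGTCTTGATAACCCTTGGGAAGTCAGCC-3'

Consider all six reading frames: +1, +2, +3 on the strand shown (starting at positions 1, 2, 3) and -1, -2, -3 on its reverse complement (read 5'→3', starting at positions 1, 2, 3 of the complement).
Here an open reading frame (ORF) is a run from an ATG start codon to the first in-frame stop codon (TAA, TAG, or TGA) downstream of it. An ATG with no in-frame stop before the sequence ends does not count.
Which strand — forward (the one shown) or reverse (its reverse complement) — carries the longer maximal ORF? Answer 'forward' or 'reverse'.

Reverse complement (5'→3'): GGCTGACTTCCCAAGGGTTATCAAGACGACAGCATGACATTAATAGGTTCACATACCTAAGTCACGAACAACATGCGCATGGGA
Frame +1: TCC CAT GCG CAT GTT GTT CGT GAC TTA GGT ATG TGA ACC TAT TAA TGT CAT GCT GTC GTC TTG ATA ACC CTT GGG AAG TCA GCC — ATG at 31, stop TGA at 34 → 6 nt.
Frame +2: CCC ATG CGC ATG TTG TTC GTG ACT TAG GTA TGT GAA CCT ATT AAT GTC ATG CTG TCG TCT TGA TAA CCC TTG GGA AGT CAG — ATG at 5, stop TAG at 26 → 24 nt; ATG at 11, stop TAG at 26 → 18 nt; ATG at 50, stop TGA at 62 → 15 nt.
Frame +3: CCA TGC GCA TGT TGT TCG TGA CTT AGG TAT GTG AAC CTA TTA ATG TCA TGC TGT CGT CTT GAT AAC CCT TGG GAA GTC AGC — no ATG→stop ORF.
Frame -1: GGC TGA CTT CCC AAG GGT TAT CAA GAC GAC AGC ATG ACA TTA ATA GGT TCA CAT ACC TAA GTC ACG AAC AAC ATG CGC ATG GGA — ATG at 34, stop TAA at 58 → 27 nt.
Frame -2: GCT GAC TTC CCA AGG GTT ATC AAG ACG ACA GCA TGA CAT TAA TAG GTT CAC ATA CCT AAG TCA CGA ACA ACA TGC GCA TGG — no ATG→stop ORF.
Frame -3: CTG ACT TCC CAA GGG TTA TCA AGA CGA CAG CAT GAC ATT AAT AGG TTC ACA TAC CTA AGT CAC GAA CAA CAT GCG CAT GGG — no ATG→stop ORF.
Forward-strand max 24 nt; reverse-strand max 27 nt. The reverse strand has the longer ORF.

reverse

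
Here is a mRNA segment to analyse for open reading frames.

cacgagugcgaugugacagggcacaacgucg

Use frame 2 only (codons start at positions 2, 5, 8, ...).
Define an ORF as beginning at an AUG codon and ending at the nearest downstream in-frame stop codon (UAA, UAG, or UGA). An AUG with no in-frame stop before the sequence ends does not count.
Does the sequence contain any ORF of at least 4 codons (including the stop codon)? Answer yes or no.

Frame 2: ACG AGU GCG AUG UGA CAG GGC ACA ACG UCG — AUG at 11, stop UGA at 14 → 6 nt.
Largest ORF found is 2 codons < 4, so no.

no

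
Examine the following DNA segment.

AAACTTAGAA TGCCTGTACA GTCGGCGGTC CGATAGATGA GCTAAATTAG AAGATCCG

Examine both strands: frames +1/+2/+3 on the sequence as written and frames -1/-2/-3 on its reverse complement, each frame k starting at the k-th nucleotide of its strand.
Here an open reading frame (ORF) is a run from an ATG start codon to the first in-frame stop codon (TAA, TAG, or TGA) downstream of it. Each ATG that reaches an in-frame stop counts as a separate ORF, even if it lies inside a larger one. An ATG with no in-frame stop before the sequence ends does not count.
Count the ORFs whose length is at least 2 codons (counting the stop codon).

Reverse complement (5'→3'): CGGATCTTCTAATTTAGCTCATCTATCGGACCGCCGACTGTACAGGCATTCTAAGTTT
Frame +1: AAA CTT AGA ATG CCT GTA CAG TCG GCG GTC CGA TAG ATG AGC TAA ATT AGA AGA TCC — ATG at 10, stop TAG at 34 → 27 nt; ATG at 37, stop TAA at 43 → 9 nt.
Frame +2: AAC TTA GAA TGC CTG TAC AGT CGG CGG TCC GAT AGA TGA GCT AAA TTA GAA GAT CCG — no ATG→stop ORF.
Frame +3: ACT TAG AAT GCC TGT ACA GTC GGC GGT CCG ATA GAT GAG CTA AAT TAG AAG ATC — no ATG→stop ORF.
Frame -1: CGG ATC TTC TAA TTT AGC TCA TCT ATC GGA CCG CCG ACT GTA CAG GCA TTC TAA GTT — no ATG→stop ORF.
Frame -2: GGA TCT TCT AAT TTA GCT CAT CTA TCG GAC CGC CGA CTG TAC AGG CAT TCT AAG TTT — no ATG→stop ORF.
Frame -3: GAT CTT CTA ATT TAG CTC ATC TAT CGG ACC GCC GAC TGT ACA GGC ATT CTA AGT — no ATG→stop ORF.
ORFs ≥ 2 codons: frame +1 10–36 (9 codons), frame +1 37–45 (3 codons). Count = 2.

2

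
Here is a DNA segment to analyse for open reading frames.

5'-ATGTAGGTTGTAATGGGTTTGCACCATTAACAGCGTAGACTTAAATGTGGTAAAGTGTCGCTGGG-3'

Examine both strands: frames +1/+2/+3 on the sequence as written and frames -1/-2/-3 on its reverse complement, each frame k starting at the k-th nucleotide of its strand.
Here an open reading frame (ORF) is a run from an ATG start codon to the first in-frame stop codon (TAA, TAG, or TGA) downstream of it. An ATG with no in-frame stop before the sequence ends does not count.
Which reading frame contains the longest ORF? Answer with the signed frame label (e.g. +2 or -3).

+1

Reverse complement (5'→3'): CCCAGCGACACTTTACCACATTTAAGTCTACGCTGTTAATGGTGCAAACCCATTACAACCTACAT
Frame +1: ATG TAG GTT GTA ATG GGT TTG CAC CAT TAA CAG CGT AGA CTT AAA TGT GGT AAA GTG TCG CTG — ATG at 1, stop TAG at 4 → 6 nt; ATG at 13, stop TAA at 28 → 18 nt.
Frame +2: TGT AGG TTG TAA TGG GTT TGC ACC ATT AAC AGC GTA GAC TTA AAT GTG GTA AAG TGT CGC TGG — no ATG→stop ORF.
Frame +3: GTA GGT TGT AAT GGG TTT GCA CCA TTA ACA GCG TAG ACT TAA ATG TGG TAA AGT GTC GCT GGG — ATG at 45, stop TAA at 51 → 9 nt.
Frame -1: CCC AGC GAC ACT TTA CCA CAT TTA AGT CTA CGC TGT TAA TGG TGC AAA CCC ATT ACA ACC TAC — no ATG→stop ORF.
Frame -2: CCA GCG ACA CTT TAC CAC ATT TAA GTC TAC GCT GTT AAT GGT GCA AAC CCA TTA CAA CCT ACA — no ATG→stop ORF.
Frame -3: CAG CGA CAC TTT ACC ACA TTT AAG TCT ACG CTG TTA ATG GTG CAA ACC CAT TAC AAC CTA CAT — no ATG→stop ORF.
Longest ORF is 18 nt in frame +1 (positions 13–30).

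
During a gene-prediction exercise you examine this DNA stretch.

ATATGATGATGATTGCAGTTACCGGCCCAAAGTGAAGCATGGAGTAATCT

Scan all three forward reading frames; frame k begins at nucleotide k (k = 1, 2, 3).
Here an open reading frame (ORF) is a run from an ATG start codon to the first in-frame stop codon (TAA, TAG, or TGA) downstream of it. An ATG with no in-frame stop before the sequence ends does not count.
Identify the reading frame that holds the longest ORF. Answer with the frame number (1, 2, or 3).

Frame 1: ATA TGA TGA TGA TTG CAG TTA CCG GCC CAA AGT GAA GCA TGG AGT AAT — no ATG→stop ORF.
Frame 2: TAT GAT GAT GAT TGC AGT TAC CGG CCC AAA GTG AAG CAT GGA GTA ATC — no ATG→stop ORF.
Frame 3: ATG ATG ATG ATT GCA GTT ACC GGC CCA AAG TGA AGC ATG GAG TAA TCT — ATG at 3, stop TGA at 33 → 33 nt; ATG at 6, stop TGA at 33 → 30 nt; ATG at 9, stop TGA at 33 → 27 nt; ATG at 39, stop TAA at 45 → 9 nt.
Longest ORF is 33 nt in frame 3 (positions 3–35).

3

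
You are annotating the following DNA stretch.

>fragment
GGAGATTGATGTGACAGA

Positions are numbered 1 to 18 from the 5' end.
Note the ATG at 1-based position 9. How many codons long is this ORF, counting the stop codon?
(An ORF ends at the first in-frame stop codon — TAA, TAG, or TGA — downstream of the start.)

Codons from position 9: ATG (9–11), TGA (12–14).
TGA is the first in-frame stop; that's 2 codons including the stop.

2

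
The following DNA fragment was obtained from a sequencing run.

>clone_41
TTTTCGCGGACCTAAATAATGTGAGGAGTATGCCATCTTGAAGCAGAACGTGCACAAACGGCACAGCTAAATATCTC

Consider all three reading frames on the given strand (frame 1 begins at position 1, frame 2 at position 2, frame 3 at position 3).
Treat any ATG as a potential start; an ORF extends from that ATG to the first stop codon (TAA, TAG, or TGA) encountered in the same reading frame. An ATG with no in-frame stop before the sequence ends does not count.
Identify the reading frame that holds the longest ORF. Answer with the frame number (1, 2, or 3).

Frame 1: TTT TCG CGG ACC TAA ATA ATG TGA GGA GTA TGC CAT CTT GAA GCA GAA CGT GCA CAA ACG GCA CAG CTA AAT ATC — ATG at 19, stop TGA at 22 → 6 nt.
Frame 2: TTT CGC GGA CCT AAA TAA TGT GAG GAG TAT GCC ATC TTG AAG CAG AAC GTG CAC AAA CGG CAC AGC TAA ATA TCT — no ATG→stop ORF.
Frame 3: TTC GCG GAC CTA AAT AAT GTG AGG AGT ATG CCA TCT TGA AGC AGA ACG TGC ACA AAC GGC ACA GCT AAA TAT CTC — ATG at 30, stop TGA at 39 → 12 nt.
Longest ORF is 12 nt in frame 3 (positions 30–41).

3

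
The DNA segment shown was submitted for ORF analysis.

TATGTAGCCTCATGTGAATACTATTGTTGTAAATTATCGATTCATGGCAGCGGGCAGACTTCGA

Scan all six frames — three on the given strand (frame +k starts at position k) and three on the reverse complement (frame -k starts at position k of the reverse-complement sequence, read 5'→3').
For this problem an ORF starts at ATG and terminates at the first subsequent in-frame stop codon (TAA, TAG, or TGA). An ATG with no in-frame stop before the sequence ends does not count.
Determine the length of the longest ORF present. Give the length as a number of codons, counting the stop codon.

Reverse complement (5'→3'): TCGAAGTCTGCCCGCTGCCATGAATCGATAATTTACAACAATAGTATTCACATGAGGCTACATA
Frame +1: TAT GTA GCC TCA TGT GAA TAC TAT TGT TGT AAA TTA TCG ATT CAT GGC AGC GGG CAG ACT TCG — no ATG→stop ORF.
Frame +2: ATG TAG CCT CAT GTG AAT ACT ATT GTT GTA AAT TAT CGA TTC ATG GCA GCG GGC AGA CTT CGA — ATG at 2, stop TAG at 5 → 6 nt.
Frame +3: TGT AGC CTC ATG TGA ATA CTA TTG TTG TAA ATT ATC GAT TCA TGG CAG CGG GCA GAC TTC — ATG at 12, stop TGA at 15 → 6 nt.
Frame -1: TCG AAG TCT GCC CGC TGC CAT GAA TCG ATA ATT TAC AAC AAT AGT ATT CAC ATG AGG CTA CAT — no ATG→stop ORF.
Frame -2: CGA AGT CTG CCC GCT GCC ATG AAT CGA TAA TTT ACA ACA ATA GTA TTC ACA TGA GGC TAC ATA — ATG at 20, stop TAA at 29 → 12 nt.
Frame -3: GAA GTC TGC CCG CTG CCA TGA ATC GAT AAT TTA CAA CAA TAG TAT TCA CAT GAG GCT ACA — no ATG→stop ORF.
Longest: frame -2, positions 20–31, 12 nt = 4 codons = 3 aa. → 4 codons.

4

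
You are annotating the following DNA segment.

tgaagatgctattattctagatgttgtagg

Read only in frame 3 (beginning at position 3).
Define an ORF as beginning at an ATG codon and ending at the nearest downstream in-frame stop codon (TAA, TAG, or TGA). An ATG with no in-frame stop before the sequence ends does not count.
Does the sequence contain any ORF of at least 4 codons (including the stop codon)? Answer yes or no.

yes

Frame 3: AAG ATG CTA TTA TTC TAG ATG TTG TAG — ATG at 6, stop TAG at 18 → 15 nt; ATG at 21, stop TAG at 27 → 9 nt.
Frame 3 has an ORF of 5 codons (positions 6–20) ≥ 4, so yes.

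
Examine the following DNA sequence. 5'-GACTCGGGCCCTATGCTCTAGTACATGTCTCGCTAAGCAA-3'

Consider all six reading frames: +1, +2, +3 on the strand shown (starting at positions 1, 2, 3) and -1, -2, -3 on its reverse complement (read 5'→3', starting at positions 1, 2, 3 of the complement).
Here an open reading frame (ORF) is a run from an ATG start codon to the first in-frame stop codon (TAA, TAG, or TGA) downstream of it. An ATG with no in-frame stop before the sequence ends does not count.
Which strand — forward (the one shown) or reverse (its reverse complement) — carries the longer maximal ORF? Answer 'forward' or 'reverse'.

forward

Reverse complement (5'→3'): TTGCTTAGCGAGACATGTACTAGAGCATAGGGCCCGAGTC
Frame +1: GAC TCG GGC CCT ATG CTC TAG TAC ATG TCT CGC TAA GCA — ATG at 13, stop TAG at 19 → 9 nt; ATG at 25, stop TAA at 34 → 12 nt.
Frame +2: ACT CGG GCC CTA TGC TCT AGT ACA TGT CTC GCT AAG CAA — no ATG→stop ORF.
Frame +3: CTC GGG CCC TAT GCT CTA GTA CAT GTC TCG CTA AGC — no ATG→stop ORF.
Frame -1: TTG CTT AGC GAG ACA TGT ACT AGA GCA TAG GGC CCG AGT — no ATG→stop ORF.
Frame -2: TGC TTA GCG AGA CAT GTA CTA GAG CAT AGG GCC CGA GTC — no ATG→stop ORF.
Frame -3: GCT TAG CGA GAC ATG TAC TAG AGC ATA GGG CCC GAG — ATG at 15, stop TAG at 21 → 9 nt.
Forward-strand max 12 nt; reverse-strand max 9 nt. The forward strand has the longer ORF.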